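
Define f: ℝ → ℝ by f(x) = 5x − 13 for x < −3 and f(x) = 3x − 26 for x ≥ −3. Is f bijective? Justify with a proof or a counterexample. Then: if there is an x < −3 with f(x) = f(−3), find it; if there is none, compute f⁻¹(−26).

Both pieces are strictly increasing (slopes 5 and 3), so each is injective on its own interval.
The left piece maps (−∞, −3) onto (−∞, −28); the right piece maps [−3, ∞) onto [−35, ∞).
These images overlap. In particular f(−3) = −35 (right piece), and solving 5x − 13 = −35 on the left piece gives x = −22/5 < −3.
So f(−22/5) = f(−3) with −22/5 ≠ −3, and f is not injective, hence not bijective. This x = −22/5 is the requested value below −3.

-22/5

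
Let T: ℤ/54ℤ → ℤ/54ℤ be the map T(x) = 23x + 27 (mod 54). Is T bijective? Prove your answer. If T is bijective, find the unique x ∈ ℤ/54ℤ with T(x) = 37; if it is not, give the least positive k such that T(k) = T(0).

By definition, injectivity means: for all x_1, x_2 in the domain, T(x_1) = T(x_2) implies x_1 = x_2.
If T(x_1) = T(x_2), then 23x_1 ≡ 23x_2 (mod 54). Because gcd(23, 54) = 1, we may cancel 23 to get x_1 ≡ x_2 (mod 54).
We now compute 23⁻¹ mod 54 explicitly. Euclid's algorithm: 54 = 2·23 + 8, 23 = 2·8 + 7, 8 = 1·7 + 1; back-substituting gives 1 = 47·23 − 20·54, so 23⁻¹ ≡ 47 (mod 54).
Then y ↦ 47(y − 27) is a two-sided inverse to T, so every y ∈ ℤ/54ℤ has a preimage.
Hence T is bijective.
Since T is bijective, we find T⁻¹(37): we need 23x ≡ 37 − 27 ≡ 10 (mod 54). Using 23⁻¹ = 47: x ≡ 47·10 = 470 = 8·54 + 38, so x = 38.
Check: T(38) = 23·38 + 27 = 901 = 16·54 + 37 ≡ 37 (mod 54).

38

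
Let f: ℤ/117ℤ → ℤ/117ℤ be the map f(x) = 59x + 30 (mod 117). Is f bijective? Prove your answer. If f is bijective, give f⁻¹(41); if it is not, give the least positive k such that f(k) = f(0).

Recall that f is injective if f(s) = f(t) implies s = t.
Suppose f(s) = f(t) in ℤ/117ℤ. Then 59s + 30 ≡ 59t + 30 (mod 117), therefore 59(s − t) ≡ 0 (mod 117).
Since gcd(59, 117) = 1, 59 is invertible modulo 117, so s − t ≡ 0 (mod 117), i.e. s = t.
We now compute 59⁻¹ mod 117 explicitly. Euclid's algorithm: 117 = 1·59 + 58, 59 = 1·58 + 1; back-substituting gives 1 = 2·59 − 1·117, so 59⁻¹ ≡ 2 (mod 117).
Then y ↦ 2(y − 30) is a two-sided inverse to f, so every y ∈ ℤ/117ℤ has a preimage.
Therefore f is bijective.
Since f is bijective, we find f⁻¹(41): we need 59x ≡ 41 − 30 ≡ 11 (mod 117). Using 59⁻¹ = 2: x ≡ 2·11 = 22, so x = 22.
Check: f(22) = 59·22 + 30 = 1328 = 11·117 + 41 ≡ 41 (mod 117).

22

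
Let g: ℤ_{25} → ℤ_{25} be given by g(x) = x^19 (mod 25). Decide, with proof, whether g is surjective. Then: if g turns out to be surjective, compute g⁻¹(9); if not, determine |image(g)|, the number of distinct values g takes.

21

g(0) = 0^19 = 0.
g(5): Repeated squaring mod 25: 5^1 ≡ 5, 5^2 ≡ 5² = 25 ≡ 0, 5^4 ≡ 0² = 0, 5^8 ≡ 0² = 0, 5^16 ≡ 0² = 0. Since 19 = 16 + 2 + 1, 5^19 ≡ 0·0·5: 0·0 = 0, then 0·5 = 0. So 5^19 ≡ 0 (mod 25).
So g(0) = g(5) = 0 while 0 ≠ 5, thus g is not injective.
A non-injective map from the 25-element set ℤ_{25} to itself takes at most 24 distinct values, so it cannot be surjective. Thus g is not surjective.
Since g is not surjective, we determine |image(g)|. Computing x^19 mod 25 for each x (by repeated squaring, reducing mod 25 at every step), the values g(0), g(1), …, g(24) are: 0, 1, 13, 17, 19, 0, 21, 18, 22, 14, 0, 16, 23, 2, 9, 0, 11, 3, 7, 4, 0, 6, 8, 12, 24.
The distinct values are {0, 1, 2, 3, 4, 6, 7, 8, 9, 11, 12, 13, 14, 16, 17, 18, 19, 21, 22, 23, 24}; there are 21 of them.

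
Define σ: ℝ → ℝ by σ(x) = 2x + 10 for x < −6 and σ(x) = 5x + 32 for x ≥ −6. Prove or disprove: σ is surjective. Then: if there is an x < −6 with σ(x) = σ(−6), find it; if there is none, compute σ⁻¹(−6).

-8

Both pieces are strictly increasing (slopes 2 and 5), so each is injective on its own interval.
The left piece maps (−∞, −6) onto (−∞, −2); the right piece maps [−6, ∞) onto [2, ∞).
The union (−∞, −2) ∪ [2, ∞) omits the interval between −2 and 2; in particular −2 has no preimage. So σ is not surjective.
Because the two images are disjoint, no x < −6 has σ(x) = σ(−6), so we compute σ⁻¹(−6): −6 lies in (−∞, −2), so solve 2x + 10 = −6: x = (−6 − 10)/2 = −8.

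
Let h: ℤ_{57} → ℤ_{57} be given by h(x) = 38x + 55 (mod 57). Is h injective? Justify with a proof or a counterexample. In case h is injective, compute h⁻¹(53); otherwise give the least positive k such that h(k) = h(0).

3

We have gcd(38, 57) = 19 > 1. Taking x_1 = 0 and x_2 = 3: h(0) = 55 and h(3) = 38·3 + 55 = 169 ≡ 55 (mod 57).
So h(0) = h(3) while 0 ≠ 3, therefore h is not injective.
Since h is not injective, we find the least positive k with h(k) = h(0): this means 38k ≡ 0 (mod 57), i.e. 57 ∣ 38k. Since gcd(38, 57) = 19, dividing through by 19 this holds exactly when 3 ∣ 2k, and as gcd(2, 3) = 1, exactly when 3 ∣ k.
The smallest positive such k is 3.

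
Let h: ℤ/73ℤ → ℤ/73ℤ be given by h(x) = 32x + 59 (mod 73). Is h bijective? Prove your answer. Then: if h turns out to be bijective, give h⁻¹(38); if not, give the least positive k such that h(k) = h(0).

If h(x_1) = h(x_2), then 32x_1 ≡ 32x_2 (mod 73). Because gcd(32, 73) = 1, we may cancel 32 to get x_1 ≡ x_2 (mod 73).
We now compute 32⁻¹ mod 73 explicitly. Euclid's algorithm: 73 = 2·32 + 9, 32 = 3·9 + 5, 9 = 1·5 + 4, 5 = 1·4 + 1; back-substituting gives 1 = 16·32 − 7·73, so 32⁻¹ ≡ 16 (mod 73).
Then y ↦ 16(y − 59) is a two-sided inverse to h, so every y ∈ ℤ/73ℤ has a preimage.
So h is bijective.
Since h is bijective, we find h⁻¹(38): we need 32x ≡ 38 − 59 ≡ 52 (mod 73). Using 32⁻¹ = 16: x ≡ 16·52 = 832 = 11·73 + 29, so x = 29.
Check: h(29) = 32·29 + 59 = 987 = 13·73 + 38 ≡ 38 (mod 73).

29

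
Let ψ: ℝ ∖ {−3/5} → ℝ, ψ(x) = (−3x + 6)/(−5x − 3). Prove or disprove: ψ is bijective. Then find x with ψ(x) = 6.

If ψ(x) = 3/5, cross-multiplying gives −5(−3x + 6) = −3(−5x − 3), which simplifies to −30 = 9 — false.  So 3/5 has no preimage and ψ is not surjective.
Hence ψ is not bijective.
Solving ψ(x) = 6: cross-multiplying gives −3x + 6 = 6(−5x − 3), which rearranges to 27x = −24, so x = −8/9.

-8/9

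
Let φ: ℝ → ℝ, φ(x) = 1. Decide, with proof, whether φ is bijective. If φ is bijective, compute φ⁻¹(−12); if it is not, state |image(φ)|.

1

φ(0) = 1 = φ(1) with 0 ≠ 1, so φ is not injective, hence not bijective.
Since φ is not bijective, we state |image(φ)|: the image of φ is {1}, which has 1 element.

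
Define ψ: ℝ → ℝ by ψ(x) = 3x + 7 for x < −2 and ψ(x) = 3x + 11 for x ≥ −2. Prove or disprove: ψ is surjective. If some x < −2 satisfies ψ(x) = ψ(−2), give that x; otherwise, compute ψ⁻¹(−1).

-8/3

Both pieces are strictly increasing (slopes 3 and 3), so each is injective on its own interval.
The left piece maps (−∞, −2) onto (−∞, 1); the right piece maps [−2, ∞) onto [5, ∞).
The union (−∞, 1) ∪ [5, ∞) omits the interval between 1 and 5; in particular 1 has no preimage. So ψ is not surjective.
Because the two images are disjoint, no x < −2 has ψ(x) = ψ(−2), so we compute ψ⁻¹(−1): −1 lies in (−∞, 1), so solve 3x + 7 = −1: x = (−1 − 7)/3 = −8/3.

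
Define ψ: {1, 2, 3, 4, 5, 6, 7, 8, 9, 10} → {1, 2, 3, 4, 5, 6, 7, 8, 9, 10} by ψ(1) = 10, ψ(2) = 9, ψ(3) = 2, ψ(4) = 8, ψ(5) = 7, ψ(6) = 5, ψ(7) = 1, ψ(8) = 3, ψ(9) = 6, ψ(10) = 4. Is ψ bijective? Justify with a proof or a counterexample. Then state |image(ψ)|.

10

The values 10, 9, 2, 8, 7, 5, 1, 3, 6, 4 are a permutation of {1, 2, 3, 4, 5, 6, 7, 8, 9, 10}: each element appears exactly once.
So ψ is injective and surjective, hence bijective.
The image of ψ is {1, 2, 3, 4, 5, 6, 7, 8, 9, 10}, which has 10 elements.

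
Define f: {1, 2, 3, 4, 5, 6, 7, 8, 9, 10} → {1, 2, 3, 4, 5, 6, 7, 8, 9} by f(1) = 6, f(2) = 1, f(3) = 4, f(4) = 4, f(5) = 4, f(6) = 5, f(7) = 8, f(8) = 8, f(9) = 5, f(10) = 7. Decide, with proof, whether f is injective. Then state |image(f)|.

6

f(3) = 4 = f(4) with 3 ≠ 4, so f is not injective.
The image of f is {1, 4, 5, 6, 7, 8}, which has 6 elements.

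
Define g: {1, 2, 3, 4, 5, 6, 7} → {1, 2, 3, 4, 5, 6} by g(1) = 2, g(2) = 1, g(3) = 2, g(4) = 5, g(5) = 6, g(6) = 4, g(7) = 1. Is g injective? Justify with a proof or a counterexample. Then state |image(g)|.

g(1) = 2 = g(3) with 1 ≠ 3, so g is not injective.
The image of g is {1, 2, 4, 5, 6}, which has 5 elements.

5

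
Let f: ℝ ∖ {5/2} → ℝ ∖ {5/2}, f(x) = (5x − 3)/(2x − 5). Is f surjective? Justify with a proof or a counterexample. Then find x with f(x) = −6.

For any y ≠ 5/2, solving y(2x − 5) = 5x − 3 for x gives a well-defined x ≠ 5/2. So f is surjective.
Solving f(x) = −6: cross-multiplying gives 5x − 3 = −6(2x − 5), which rearranges to 17x = 33, so x = 33/17.

33/17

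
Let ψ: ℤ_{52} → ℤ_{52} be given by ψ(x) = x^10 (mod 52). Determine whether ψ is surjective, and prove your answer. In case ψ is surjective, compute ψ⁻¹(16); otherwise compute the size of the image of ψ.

ψ(12): Repeated squaring mod 52: 12^1 ≡ 12, 12^2 ≡ 12² = 144 ≡ 40, 12^4 ≡ 40² = 1600 ≡ 40, 12^8 ≡ 40² = 1600 ≡ 40. Since 10 = 8 + 2, 12^10 ≡ 40·40: 40·40 = 1600 ≡ 40. So 12^10 ≡ 40 (mod 52).
ψ(14): Repeated squaring mod 52: 14^1 ≡ 14, 14^2 ≡ 14² = 196 ≡ 40, 14^4 ≡ 40² = 1600 ≡ 40, 14^8 ≡ 40² = 1600 ≡ 40. Since 10 = 8 + 2, 14^10 ≡ 40·40: 40·40 = 1600 ≡ 40. So 14^10 ≡ 40 (mod 52).
So ψ(12) = ψ(14) = 40 while 12 ≠ 14, therefore ψ is not injective.
A non-injective map from the 52-element set ℤ_{52} to itself takes at most 51 distinct values, so it cannot be surjective. Hence ψ is not surjective.
Since ψ is not surjective, we determine |image(ψ)|. Computing x^10 mod 52 for each x (by repeated squaring, reducing mod 52 at every step), the values ψ(0), ψ(1), …, ψ(51) are: 0, 1, 36, 29, 48, 25, 4, 17, 12, 9, 16, 49, 40, 13, 40, 49, 16, 9, 12, 17, 4, 25, 48, 29, 36, 1, 0, 1, 36, 29, 48, 25, 4, 17, 12, 9, 16, 49, 40, 13, 40, 49, 16, 9, 12, 17, 4, 25, 48, 29, 36, 1.
The distinct values are {0, 1, 4, 9, 12, 13, 16, 17, 25, 29, 36, 40, 48, 49}; there are 14 of them.

14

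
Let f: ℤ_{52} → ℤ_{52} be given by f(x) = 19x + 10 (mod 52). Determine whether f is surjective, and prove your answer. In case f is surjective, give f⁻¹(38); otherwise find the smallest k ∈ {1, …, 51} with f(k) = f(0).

48

Since gcd(19, 52) = 1, 19 is invertible modulo 52. Euclid's algorithm: 52 = 2·19 + 14, 19 = 1·14 + 5, 14 = 2·5 + 4, 5 = 1·4 + 1; back-substituting gives 1 = 11·19 − 4·52, so 19⁻¹ ≡ 11 (mod 52).
For any y ∈ ℤ_{52}, x = 11(y − 10) mod 52 satisfies f(x) = 19·11(y − 10) + 10 ≡ y (since 19·11 ≡ 1 mod 52). So every y has a preimage.
So f is surjective.
Since f is surjective, we compute f⁻¹(38): solve 19x + 10 ≡ 38 (mod 52), i.e. 19x ≡ 28 (mod 52).
Multiplying by 19⁻¹ = 11 gives x ≡ 11·28 = 308 = 5·52 + 48 ≡ 48 (mod 52).
Check: f(48) = 19·48 + 10 = 922 = 17·52 + 38 ≡ 38 (mod 52).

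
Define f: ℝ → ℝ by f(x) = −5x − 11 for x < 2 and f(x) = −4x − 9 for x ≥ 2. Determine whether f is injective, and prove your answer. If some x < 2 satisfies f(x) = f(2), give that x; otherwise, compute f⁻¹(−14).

6/5

Both pieces are strictly decreasing (slopes −5 and −4), so each is injective on its own interval.
The left piece maps (−∞, 2) onto (−21, ∞); the right piece maps [2, ∞) onto (−∞, −17].
These images overlap. In particular f(2) = −17 (right piece), and solving −5x − 11 = −17 on the left piece gives x = 6/5 < 2.
So f(6/5) = f(2) with 6/5 ≠ 2, and f is not injective. This x = 6/5 is the requested value below 2.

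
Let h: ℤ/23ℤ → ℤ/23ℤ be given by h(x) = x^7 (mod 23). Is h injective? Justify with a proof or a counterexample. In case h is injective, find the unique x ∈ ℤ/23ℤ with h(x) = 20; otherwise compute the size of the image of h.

17

Since 23 is prime, the nonzero elements of ℤ/23ℤ form a cyclic group of order 22.
As gcd(7, 22) = 1, raising to the 7th power is a bijection on this group: if a^7 ≡ b^7 then (ab^{−1})^7 = 1, and the only element of order dividing gcd(7, 22) = 1 is 1, so a = b.
With h(0) = 0 this makes h injective on all of ℤ/23ℤ, hence bijective (finite equal-size domain and codomain). In particular h is injective.
Since h is injective, we find the preimage of 20. The inverse of x ↦ x^7 on (ℤ/23ℤ)^× is x ↦ x^19, because 7·19 = 133 = 6·22 + 1 ≡ 1 (mod 22) and x^{22} = 1 for x ≠ 0 (Fermat). So h⁻¹(20) = 20^19 mod 23.
Repeated squaring mod 23: 20^1 ≡ 20, 20^2 ≡ 20² = 400 ≡ 9, 20^4 ≡ 9² = 81 ≡ 12, 20^8 ≡ 12² = 144 ≡ 6, 20^16 ≡ 6² = 36 ≡ 13. Since 19 = 16 + 2 + 1, 20^19 ≡ 13·9·20: 13·9 = 117 ≡ 2, then 2·20 = 40 ≡ 17. So 20^19 ≡ 17 (mod 23).
Hence h⁻¹(20) = 17.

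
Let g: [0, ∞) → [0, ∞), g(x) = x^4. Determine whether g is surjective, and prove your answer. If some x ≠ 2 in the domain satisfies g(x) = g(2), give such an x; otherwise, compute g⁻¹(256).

For any y ∈ [0, ∞), x = y^{1/4} ∈ [0, ∞) gives g(x) = y, so g is surjective.
Since x ↦ x^4 is strictly increasing on [0, ∞), it is injective there, so no x ≠ 2 in the domain has g(x) = g(2). We therefore compute g⁻¹(256) = 256^{1/4} = 4 (indeed 4^4 = 256).

4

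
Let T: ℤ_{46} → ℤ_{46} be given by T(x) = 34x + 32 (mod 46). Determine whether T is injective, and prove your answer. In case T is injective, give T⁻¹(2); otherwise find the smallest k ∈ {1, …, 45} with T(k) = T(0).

23

By definition, injectivity means: for all a, b in the domain, T(a) = T(b) implies a = b.
We have gcd(34, 46) = 2 > 1. Taking a = 0 and b = 23: T(0) = 32 and T(23) = 34·23 + 32 = 814 ≡ 32 (mod 46).
So T(0) = T(23) while 0 ≠ 23, hence T is not injective.
Since T is not injective, we find the least positive k with T(k) = T(0): this means 34k ≡ 0 (mod 46), i.e. 46 ∣ 34k. Since gcd(34, 46) = 2, dividing through by 2 this holds exactly when 23 ∣ 17k, and as gcd(17, 23) = 1, exactly when 23 ∣ k.
The smallest positive such k is 23.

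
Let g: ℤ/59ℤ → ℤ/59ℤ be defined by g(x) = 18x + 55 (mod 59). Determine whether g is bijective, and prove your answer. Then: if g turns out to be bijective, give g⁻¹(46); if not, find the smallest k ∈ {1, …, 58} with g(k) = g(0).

Suppose g(u) = g(v) in ℤ/59ℤ. Then 18u + 55 ≡ 18v + 55 (mod 59), thus 18(u − v) ≡ 0 (mod 59).
Since gcd(18, 59) = 1, 18 is invertible modulo 59, so u − v ≡ 0 (mod 59), i.e. u = v.
We now compute 18⁻¹ mod 59 explicitly. Euclid's algorithm: 59 = 3·18 + 5, 18 = 3·5 + 3, 5 = 1·3 + 2, 3 = 1·2 + 1; back-substituting gives 1 = 23·18 − 7·59, so 18⁻¹ ≡ 23 (mod 59).
For any y ∈ ℤ/59ℤ, x = 23(y − 55) mod 59 satisfies g(x) = 18·23(y − 55) + 55 ≡ y (since 18·23 ≡ 1 mod 59). So every y has a preimage.
Therefore g is bijective.
Since g is bijective, we find g⁻¹(46): we need 18x ≡ 46 − 55 ≡ 50 (mod 59). Using 18⁻¹ = 23: x ≡ 23·50 = 1150 = 19·59 + 29, so x = 29.
Check: g(29) = 18·29 + 55 = 577 = 9·59 + 46 ≡ 46 (mod 59).

29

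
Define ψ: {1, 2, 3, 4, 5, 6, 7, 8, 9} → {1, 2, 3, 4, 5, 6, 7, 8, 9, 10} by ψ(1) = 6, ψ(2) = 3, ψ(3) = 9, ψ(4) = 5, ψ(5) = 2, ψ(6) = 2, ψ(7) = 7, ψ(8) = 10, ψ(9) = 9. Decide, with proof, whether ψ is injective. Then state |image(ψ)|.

ψ(5) = 2 = ψ(6) with 5 ≠ 6, so ψ is not injective.
The image of ψ is {2, 3, 5, 6, 7, 9, 10}, which has 7 elements.

7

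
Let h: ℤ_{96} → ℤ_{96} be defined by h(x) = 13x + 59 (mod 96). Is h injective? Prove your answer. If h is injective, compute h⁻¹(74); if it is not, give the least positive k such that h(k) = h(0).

If h(a) = h(b), then 13a ≡ 13b (mod 96). Because gcd(13, 96) = 1, we may cancel 13 to get a ≡ b (mod 96).
Thus h is injective.
We now compute 13⁻¹ mod 96 explicitly. Euclid's algorithm: 96 = 7·13 + 5, 13 = 2·5 + 3, 5 = 1·3 + 2, 3 = 1·2 + 1; back-substituting gives 1 = 37·13 − 5·96, so 13⁻¹ ≡ 37 (mod 96).
Since h is injective, we compute h⁻¹(74): solve 13x + 59 ≡ 74 (mod 96), i.e. 13x ≡ 15 (mod 96).
Multiplying by 13⁻¹ = 37 gives x ≡ 37·15 = 555 = 5·96 + 75 ≡ 75 (mod 96).
Check: h(75) = 13·75 + 59 = 1034 = 10·96 + 74 ≡ 74 (mod 96).

75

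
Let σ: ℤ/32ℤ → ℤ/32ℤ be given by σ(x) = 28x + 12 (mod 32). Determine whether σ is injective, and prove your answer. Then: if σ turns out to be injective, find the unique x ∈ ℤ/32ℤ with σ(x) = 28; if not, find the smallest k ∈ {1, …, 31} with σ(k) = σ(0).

By definition, σ is injective when σ(a) = σ(b) forces a = b.
We have gcd(28, 32) = 4 > 1. Taking a = 0 and b = 8: σ(0) = 12 and σ(8) = 28·8 + 12 = 236 ≡ 12 (mod 32).
So σ(0) = σ(8) while 0 ≠ 8, so σ is not injective.
Since σ is not injective, we find the least positive k with σ(k) = σ(0): this means 28k ≡ 0 (mod 32), i.e. 32 ∣ 28k. Since gcd(28, 32) = 4, dividing through by 4 this holds exactly when 8 ∣ 7k, and as gcd(7, 8) = 1, exactly when 8 ∣ k.
The smallest positive such k is 8.

8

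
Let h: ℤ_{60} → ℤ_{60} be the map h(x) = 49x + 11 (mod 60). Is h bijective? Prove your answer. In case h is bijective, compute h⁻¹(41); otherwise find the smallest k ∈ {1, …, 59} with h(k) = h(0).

Recall that h is injective if h(a) = h(b) implies a = b.
Suppose h(a) = h(b) in ℤ_{60}. Then 49a + 11 ≡ 49b + 11 (mod 60), so 49(a − b) ≡ 0 (mod 60).
Since gcd(49, 60) = 1, 49 is invertible modulo 60, therefore a − b ≡ 0 (mod 60), i.e. a = b.
We now compute 49⁻¹ mod 60 explicitly. Euclid's algorithm: 60 = 1·49 + 11, 49 = 4·11 + 5, 11 = 2·5 + 1; back-substituting gives 1 = 49·49 − 40·60, so 49⁻¹ ≡ 49 (mod 60).
Then y ↦ 49(y − 11) is a two-sided inverse to h, so every y ∈ ℤ_{60} has a preimage.
Therefore h is bijective.
Since h is bijective, we compute h⁻¹(41): solve 49x + 11 ≡ 41 (mod 60), i.e. 49x ≡ 30 (mod 60).
Multiplying by 49⁻¹ = 49 gives x ≡ 49·30 = 1470 = 24·60 + 30 ≡ 30 (mod 60).
Check: h(30) = 49·30 + 11 = 1481 = 24·60 + 41 ≡ 41 (mod 60).

30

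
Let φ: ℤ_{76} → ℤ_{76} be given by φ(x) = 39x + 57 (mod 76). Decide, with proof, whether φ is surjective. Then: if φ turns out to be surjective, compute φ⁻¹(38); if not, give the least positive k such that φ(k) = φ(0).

By definition, φ is surjective if every y in the codomain equals φ(x) for some x in the domain.
Since gcd(39, 76) = 1, 39 is invertible modulo 76. Euclid's algorithm: 76 = 1·39 + 37, 39 = 1·37 + 2, 37 = 18·2 + 1; back-substituting gives 1 = 39·39 − 20·76, so 39⁻¹ ≡ 39 (mod 76).
Then y ↦ 39(y − 57) is a two-sided inverse to φ, so every y ∈ ℤ_{76} has a preimage.
Thus φ is surjective.
Since φ is surjective, we compute φ⁻¹(38): solve 39x + 57 ≡ 38 (mod 76), i.e. 39x ≡ 57 (mod 76).
Multiplying by 39⁻¹ = 39 gives x ≡ 39·57 = 2223 = 29·76 + 19 ≡ 19 (mod 76).
Check: φ(19) = 39·19 + 57 = 798 = 10·76 + 38 ≡ 38 (mod 76).

19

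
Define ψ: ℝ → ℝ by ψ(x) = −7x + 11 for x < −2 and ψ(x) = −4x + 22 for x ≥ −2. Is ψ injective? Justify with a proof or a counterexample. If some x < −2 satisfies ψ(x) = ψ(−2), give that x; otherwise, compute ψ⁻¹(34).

Both pieces are strictly decreasing (slopes −7 and −4), so each is injective on its own interval.
The left piece maps (−∞, −2) onto (25, ∞); the right piece maps [−2, ∞) onto (−∞, 30].
These images overlap. In particular ψ(−2) = 30 (right piece), and solving −7x + 11 = 30 on the left piece gives x = −19/7 < −2.
So ψ(−19/7) = ψ(−2) with −19/7 ≠ −2, and ψ is not injective. This x = −19/7 is the requested value below −2.

-19/7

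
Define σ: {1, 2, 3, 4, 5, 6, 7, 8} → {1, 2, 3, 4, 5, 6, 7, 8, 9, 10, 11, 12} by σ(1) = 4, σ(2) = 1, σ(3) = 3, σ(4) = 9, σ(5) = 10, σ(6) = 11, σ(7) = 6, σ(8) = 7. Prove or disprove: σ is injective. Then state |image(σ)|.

8

The values σ(1), …, σ(8) are 4, 1, 3, 9, 10, 11, 6, 7 — all distinct.
So σ(a) = σ(b) only when a = b, and σ is injective.
The image of σ is {1, 3, 4, 6, 7, 9, 10, 11}, which has 8 elements.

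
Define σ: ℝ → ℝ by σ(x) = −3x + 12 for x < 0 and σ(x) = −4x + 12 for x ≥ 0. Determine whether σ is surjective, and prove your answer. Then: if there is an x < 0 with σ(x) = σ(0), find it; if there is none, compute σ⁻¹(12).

Both pieces are strictly decreasing (slopes −3 and −4), so each is injective on its own interval.
The left piece maps (−∞, 0) onto (12, ∞); the right piece maps [0, ∞) onto (−∞, 12].
These images together cover ℝ, so σ is surjective.
Because the two images are disjoint, no x < 0 has σ(x) = σ(0), so we compute σ⁻¹(12): 12 lies in (−∞, 12], so solve −4x + 12 = 12: x = (12 − 12)/(−4) = 0.

0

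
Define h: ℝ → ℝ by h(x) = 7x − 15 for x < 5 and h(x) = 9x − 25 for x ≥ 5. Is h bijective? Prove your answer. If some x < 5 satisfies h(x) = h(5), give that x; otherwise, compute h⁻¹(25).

Both pieces are strictly increasing (slopes 7 and 9), so each is injective on its own interval.
The left piece maps (−∞, 5) onto (−∞, 20); the right piece maps [5, ∞) onto [20, ∞).
Since 20 = 20, the images partition ℝ: h is injective and surjective, hence bijective.
Because the two images are disjoint, no x < 5 has h(x) = h(5), so we compute h⁻¹(25): 25 lies in [20, ∞), so solve 9x − 25 = 25: x = (25 + 25)/9 = 50/9.

50/9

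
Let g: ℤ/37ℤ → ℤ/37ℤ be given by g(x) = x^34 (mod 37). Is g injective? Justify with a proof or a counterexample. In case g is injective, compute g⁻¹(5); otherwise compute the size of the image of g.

g(18): Repeated squaring mod 37: 18^1 ≡ 18, 18^2 ≡ 18² = 324 ≡ 28, 18^4 ≡ 28² = 784 ≡ 7, 18^8 ≡ 7² = 49 ≡ 12, 18^16 ≡ 12² = 144 ≡ 33, 18^32 ≡ 33² = 1089 ≡ 16. Since 34 = 32 + 2, 18^34 ≡ 16·28: 16·28 = 448 ≡ 4. So 18^34 ≡ 4 (mod 37).
g(19): Repeated squaring mod 37: 19^1 ≡ 19, 19^2 ≡ 19² = 361 ≡ 28, 19^4 ≡ 28² = 784 ≡ 7, 19^8 ≡ 7² = 49 ≡ 12, 19^16 ≡ 12² = 144 ≡ 33, 19^32 ≡ 33² = 1089 ≡ 16. Since 34 = 32 + 2, 19^34 ≡ 16·28: 16·28 = 448 ≡ 4. So 19^34 ≡ 4 (mod 37).
So g(18) = g(19) = 4 while 18 ≠ 19, so g is not injective.
Since g is not injective, we determine |image(g)|. Computing x^34 mod 37 for each x (by repeated squaring, reducing mod 37 at every step), the values g(0), g(1), …, g(36) are: 0, 1, 28, 33, 7, 3, 36, 34, 11, 16, 10, 26, 9, 30, 27, 25, 12, 21, 4, 4, 21, 12, 25, 27, 30, 9, 26, 10, 16, 11, 34, 36, 3, 7, 33, 28, 1.
The distinct values are {0, 1, 3, 4, 7, 9, 10, 11, 12, 16, 21, 25, 26, 27, 28, 30, 33, 34, 36}; there are 19 of them.

19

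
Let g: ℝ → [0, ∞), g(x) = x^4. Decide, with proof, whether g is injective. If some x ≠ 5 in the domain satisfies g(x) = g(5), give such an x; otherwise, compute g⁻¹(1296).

-5

g(5) = 625 = (−5)^4 = g(−5) (since 4 is even), with 5 ≠ −5. So g is not injective.
For the follow-up, such an x exists: taking x = −5 ∈ ℝ gives g(−5) = 625 = g(5) with −5 ≠ 5.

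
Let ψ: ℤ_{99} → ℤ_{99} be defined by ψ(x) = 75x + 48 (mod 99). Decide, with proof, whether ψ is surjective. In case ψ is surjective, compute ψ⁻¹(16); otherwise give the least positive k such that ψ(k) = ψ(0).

33

Recall that ψ is surjective if every y in the codomain equals ψ(x) for some x in the domain.
Since gcd(75, 99) = 3, we have 75x ≡ 0 (mod 3) for all x, so ψ(x) ≡ 0 (mod 3).
But 1 ≢ 0 (mod 3), so 1 ∈ ℤ_{99} has no preimage. So ψ is not surjective.
Since ψ is not surjective, we find the least positive k with ψ(k) = ψ(0): this means 75k ≡ 0 (mod 99), i.e. 99 ∣ 75k. Since gcd(75, 99) = 3, dividing through by 3 this holds exactly when 33 ∣ 25k, and as gcd(25, 33) = 1, exactly when 33 ∣ k.
The smallest positive such k is 33.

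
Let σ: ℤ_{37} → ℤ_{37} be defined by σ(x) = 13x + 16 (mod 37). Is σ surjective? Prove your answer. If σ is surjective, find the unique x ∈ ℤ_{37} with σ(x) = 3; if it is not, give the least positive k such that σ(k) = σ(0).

36

Since gcd(13, 37) = 1, 13 is invertible modulo 37. Euclid's algorithm: 37 = 2·13 + 11, 13 = 1·11 + 2, 11 = 5·2 + 1; back-substituting gives 1 = 20·13 − 7·37, so 13⁻¹ ≡ 20 (mod 37).
For any y ∈ ℤ_{37}, x = 20(y − 16) mod 37 satisfies σ(x) = 13·20(y − 16) + 16 ≡ y (since 13·20 ≡ 1 mod 37). So every y has a preimage.
Hence σ is surjective.
Since σ is surjective, we find σ⁻¹(3): we need 13x ≡ 3 − 16 ≡ 24 (mod 37). Using 13⁻¹ = 20: x ≡ 20·24 = 480 = 12·37 + 36, so x = 36.
Check: σ(36) = 13·36 + 16 = 484 = 13·37 + 3 ≡ 3 (mod 37).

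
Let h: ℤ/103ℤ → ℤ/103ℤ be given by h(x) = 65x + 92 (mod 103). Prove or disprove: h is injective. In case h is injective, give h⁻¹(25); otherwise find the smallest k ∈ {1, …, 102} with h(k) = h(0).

By definition, h is injective when h(u) = h(v) forces u = v.
Suppose h(u) = h(v) in ℤ/103ℤ. Then 65u + 92 ≡ 65v + 92 (mod 103), thus 65(u − v) ≡ 0 (mod 103).
Since gcd(65, 103) = 1, 65 is invertible modulo 103, so u − v ≡ 0 (mod 103), i.e. u = v.
Hence h is injective.
We now compute 65⁻¹ mod 103 explicitly. Euclid's algorithm: 103 = 1·65 + 38, 65 = 1·38 + 27, 38 = 1·27 + 11, 27 = 2·11 + 5, 11 = 2·5 + 1; back-substituting gives 1 = 84·65 − 53·103, so 65⁻¹ ≡ 84 (mod 103).
Since h is injective, we find h⁻¹(25): we need 65x ≡ 25 − 92 ≡ 36 (mod 103). Using 65⁻¹ = 84: x ≡ 84·36 = 3024 = 29·103 + 37, so x = 37.
Check: h(37) = 65·37 + 92 = 2497 = 24·103 + 25 ≡ 25 (mod 103).

37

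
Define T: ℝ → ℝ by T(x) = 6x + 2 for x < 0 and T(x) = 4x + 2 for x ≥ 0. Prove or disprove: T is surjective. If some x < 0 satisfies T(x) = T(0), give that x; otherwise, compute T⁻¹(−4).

Both pieces are strictly increasing (slopes 6 and 4), so each is injective on its own interval.
The left piece maps (−∞, 0) onto (−∞, 2); the right piece maps [0, ∞) onto [2, ∞).
These images together cover ℝ, so T is surjective.
Because the two images are disjoint, no x < 0 has T(x) = T(0), so we compute T⁻¹(−4): −4 lies in (−∞, 2), so solve 6x + 2 = −4: x = (−4 − 2)/6 = −1.

-1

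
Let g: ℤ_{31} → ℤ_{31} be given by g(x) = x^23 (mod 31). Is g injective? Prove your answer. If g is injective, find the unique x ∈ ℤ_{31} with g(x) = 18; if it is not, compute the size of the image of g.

14

Since 31 is prime, the nonzero elements of ℤ_{31} form a cyclic group of order 30.
As gcd(23, 30) = 1, raising to the 23rd power is a bijection on this group: if a^23 ≡ b^23 then (ab^{−1})^23 = 1, and the only element of order dividing gcd(23, 30) = 1 is 1, so a = b.
With g(0) = 0 this makes g injective on all of ℤ_{31}, hence bijective (finite equal-size domain and codomain). In particular g is injective.
Since g is injective, we find the preimage of 18. The inverse of x ↦ x^23 on (ℤ_{31})^× is x ↦ x^17, because 23·17 = 391 = 13·30 + 1 ≡ 1 (mod 30) and x^{30} = 1 for x ≠ 0 (Fermat). So g⁻¹(18) = 18^17 mod 31.
Repeated squaring mod 31: 18^1 ≡ 18, 18^2 ≡ 18² = 324 ≡ 14, 18^4 ≡ 14² = 196 ≡ 10, 18^8 ≡ 10² = 100 ≡ 7, 18^16 ≡ 7² = 49 ≡ 18. Since 17 = 16 + 1, 18^17 ≡ 18·18: 18·18 = 324 ≡ 14. So 18^17 ≡ 14 (mod 31).
Hence g⁻¹(18) = 14.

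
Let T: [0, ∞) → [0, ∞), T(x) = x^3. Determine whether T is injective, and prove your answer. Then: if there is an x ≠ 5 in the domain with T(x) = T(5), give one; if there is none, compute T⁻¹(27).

3

On [0, ∞), x ↦ x^3 is strictly increasing, so T(a) = T(b) forces a = b. Hence T is injective.
Since x ↦ x^3 is strictly increasing on [0, ∞), it is injective there, so no x ≠ 5 in the domain has T(x) = T(5). We therefore compute T⁻¹(27) = 27^{1/3} = 3 (indeed 3^3 = 27).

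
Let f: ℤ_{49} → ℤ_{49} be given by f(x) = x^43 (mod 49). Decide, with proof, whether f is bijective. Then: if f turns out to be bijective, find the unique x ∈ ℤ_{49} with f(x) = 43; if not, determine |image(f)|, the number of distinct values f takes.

f(0) = 0^43 = 0.
f(7): Repeated squaring mod 49: 7^1 ≡ 7, 7^2 ≡ 7² = 49 ≡ 0, 7^4 ≡ 0² = 0, 7^8 ≡ 0² = 0, 7^16 ≡ 0² = 0, 7^32 ≡ 0² = 0. Since 43 = 32 + 8 + 2 + 1, 7^43 ≡ 0·0·0·7: 0·0 = 0, then 0·0 = 0, then 0·7 = 0. So 7^43 ≡ 0 (mod 49).
So f(0) = f(7) = 0 while 0 ≠ 7, hence f is not injective, hence not bijective.
Since f is not bijective, we determine |image(f)|. Computing x^43 mod 49 for each x (by repeated squaring, reducing mod 49 at every step), the values f(0), f(1), …, f(48) are: 0, 1, 2, 3, 4, 5, 6, 0, 8, 9, 10, 11, 12, 13, 0, 15, 16, 17, 18, 19, 20, 0, 22, 23, 24, 25, 26, 27, 0, 29, 30, 31, 32, 33, 34, 0, 36, 37, 38, 39, 40, 41, 0, 43, 44, 45, 46, 47, 48.
The distinct values are {0, 1, 2, 3, 4, 5, 6, 8, 9, 10, 11, 12, 13, 15, 16, 17, 18, 19, 20, 22, 23, 24, 25, 26, 27, 29, 30, 31, 32, 33, 34, 36, 37, 38, 39, 40, 41, 43, 44, 45, 46, 47, 48}; there are 43 of them.

43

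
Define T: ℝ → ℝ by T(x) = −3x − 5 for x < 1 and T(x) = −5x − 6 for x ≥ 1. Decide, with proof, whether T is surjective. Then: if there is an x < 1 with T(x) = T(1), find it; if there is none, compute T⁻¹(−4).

-1/3

Both pieces are strictly decreasing (slopes −3 and −5), so each is injective on its own interval.
The left piece maps (−∞, 1) onto (−8, ∞); the right piece maps [1, ∞) onto (−∞, −11].
The union (−8, ∞) ∪ (−∞, −11] omits the interval between −8 and −11; in particular −8 has no preimage. So T is not surjective.
Because the two images are disjoint, no x < 1 has T(x) = T(1), so we compute T⁻¹(−4): −4 lies in (−8, ∞), so solve −3x − 5 = −4: x = (−4 + 5)/(−3) = −1/3.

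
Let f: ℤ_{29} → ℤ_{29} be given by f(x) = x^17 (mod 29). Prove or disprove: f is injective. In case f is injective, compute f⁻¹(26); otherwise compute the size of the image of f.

Since 29 is prime, the nonzero elements of ℤ_{29} form a cyclic group of order 28.
As gcd(17, 28) = 1, raising to the 17th power is a bijection on this group: if x_1^17 ≡ x_2^17 then (x_1x_2^{−1})^17 = 1, and the only element of order dividing gcd(17, 28) = 1 is 1, so x_1 = x_2.
With f(0) = 0 this makes f injective on all of ℤ_{29}, hence bijective (finite equal-size domain and codomain). In particular f is injective.
Since f is injective, we find the preimage of 26. The inverse of x ↦ x^17 on (ℤ_{29})^× is x ↦ x^5, because 17·5 = 85 = 3·28 + 1 ≡ 1 (mod 28) and x^{28} = 1 for x ≠ 0 (Fermat). So f⁻¹(26) = 26^5 mod 29.
Repeated squaring mod 29: 26^1 ≡ 26, 26^2 ≡ 26² = 676 ≡ 9, 26^4 ≡ 9² = 81 ≡ 23. Since 5 = 4 + 1, 26^5 ≡ 23·26: 23·26 = 598 ≡ 18. So 26^5 ≡ 18 (mod 29).
Hence f⁻¹(26) = 18.

18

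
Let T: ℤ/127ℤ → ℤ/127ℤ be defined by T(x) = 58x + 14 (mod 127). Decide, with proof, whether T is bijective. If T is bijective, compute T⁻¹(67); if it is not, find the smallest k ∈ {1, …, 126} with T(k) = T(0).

Recall that T is injective when T(u) = T(v) forces u = v.
If T(u) = T(v), then 58u ≡ 58v (mod 127). Because gcd(58, 127) = 1, we may cancel 58 to get u ≡ v (mod 127).
We now compute 58⁻¹ mod 127 explicitly. Euclid's algorithm: 127 = 2·58 + 11, 58 = 5·11 + 3, 11 = 3·3 + 2, 3 = 1·2 + 1; back-substituting gives 1 = 46·58 − 21·127, so 58⁻¹ ≡ 46 (mod 127).
Then y ↦ 46(y − 14) is a two-sided inverse to T, so every y ∈ ℤ/127ℤ has a preimage.
So T is bijective.
Since T is bijective, we find T⁻¹(67): we need 58x ≡ 67 − 14 ≡ 53 (mod 127). Using 58⁻¹ = 46: x ≡ 46·53 = 2438 = 19·127 + 25, so x = 25.
Check: T(25) = 58·25 + 14 = 1464 = 11·127 + 67 ≡ 67 (mod 127).

25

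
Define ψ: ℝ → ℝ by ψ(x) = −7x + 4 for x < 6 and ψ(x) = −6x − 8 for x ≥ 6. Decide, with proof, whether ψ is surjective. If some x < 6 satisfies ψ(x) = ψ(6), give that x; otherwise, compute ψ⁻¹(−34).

Both pieces are strictly decreasing (slopes −7 and −6), so each is injective on its own interval.
The left piece maps (−∞, 6) onto (−38, ∞); the right piece maps [6, ∞) onto (−∞, −44].
The union (−38, ∞) ∪ (−∞, −44] omits the interval between −38 and −44; in particular −38 has no preimage. So ψ is not surjective.
Because the two images are disjoint, no x < 6 has ψ(x) = ψ(6), so we compute ψ⁻¹(−34): −34 lies in (−38, ∞), so solve −7x + 4 = −34: x = (−34 − 4)/(−7) = 38/7.

38/7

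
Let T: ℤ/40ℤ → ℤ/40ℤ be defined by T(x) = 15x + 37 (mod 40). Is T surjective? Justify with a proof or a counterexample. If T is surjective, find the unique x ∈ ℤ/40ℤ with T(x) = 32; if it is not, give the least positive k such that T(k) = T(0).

8

By definition, T is surjective if every y in the codomain equals T(x) for some x in the domain.
Since gcd(15, 40) = 5, we have 15x ≡ 0 (mod 5) for all x, so T(x) ≡ 2 (mod 5).
But 0 ≢ 2 (mod 5), so 0 ∈ ℤ/40ℤ has no preimage. Therefore T is not surjective.
Since T is not surjective, we find the least positive k with T(k) = T(0): this means 15k ≡ 0 (mod 40), i.e. 40 ∣ 15k. Since gcd(15, 40) = 5, dividing through by 5 this holds exactly when 8 ∣ 3k, and as gcd(3, 8) = 1, exactly when 8 ∣ k.
The smallest positive such k is 8.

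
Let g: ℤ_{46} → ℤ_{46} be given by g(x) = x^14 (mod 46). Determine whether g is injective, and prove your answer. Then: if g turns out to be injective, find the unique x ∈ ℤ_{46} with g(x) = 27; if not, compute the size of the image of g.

24

g(22): Repeated squaring mod 46: 22^1 ≡ 22, 22^2 ≡ 22² = 484 ≡ 24, 22^4 ≡ 24² = 576 ≡ 24, 22^8 ≡ 24² = 576 ≡ 24. Since 14 = 8 + 4 + 2, 22^14 ≡ 24·24·24: 24·24 = 576 ≡ 24, then 24·24 = 576 ≡ 24. So 22^14 ≡ 24 (mod 46).
g(24): Repeated squaring mod 46: 24^1 ≡ 24, 24^2 ≡ 24² = 576 ≡ 24, 24^4 ≡ 24² = 576 ≡ 24, 24^8 ≡ 24² = 576 ≡ 24. Since 14 = 8 + 4 + 2, 24^14 ≡ 24·24·24: 24·24 = 576 ≡ 24, then 24·24 = 576 ≡ 24. So 24^14 ≡ 24 (mod 46).
So g(22) = g(24) = 24 while 22 ≠ 24, hence g is not injective.
Since g is not injective, we determine |image(g)|. Computing x^14 mod 46 for each x (by repeated squaring, reducing mod 46 at every step), the values g(0), g(1), …, g(45) are: 0, 1, 8, 27, 18, 13, 32, 25, 6, 39, 12, 3, 26, 35, 16, 29, 2, 9, 36, 41, 4, 31, 24, 23, 24, 31, 4, 41, 36, 9, 2, 29, 16, 35, 26, 3, 12, 39, 6, 25, 32, 13, 18, 27, 8, 1.
The distinct values are {0, 1, 2, 3, 4, 6, 8, 9, 12, 13, 16, 18, 23, 24, 25, 26, 27, 29, 31, 32, 35, 36, 39, 41}; there are 24 of them.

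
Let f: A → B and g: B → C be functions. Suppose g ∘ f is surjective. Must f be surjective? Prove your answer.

No. Take A = {1, 2, 3}, B = {1, 2, 3, 4, 5, 6}, C = {1}, f(a) = 1 for every a ∈ A, and g(b) = 1 for every b ∈ B.
Then g ∘ f is surjective onto {1}, but 6 ∈ B has no preimage under f, so f is not surjective.

not surjective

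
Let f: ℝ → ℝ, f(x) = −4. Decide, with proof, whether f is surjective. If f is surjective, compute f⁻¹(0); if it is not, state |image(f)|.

1

Recall: surjectivity means every element of the codomain has a preimage under f.
f(x) = −4 for all x, so −3 has no preimage and f is not surjective.
Since f is not surjective, we state |image(f)|: the image of f is {−4}, which has 1 element.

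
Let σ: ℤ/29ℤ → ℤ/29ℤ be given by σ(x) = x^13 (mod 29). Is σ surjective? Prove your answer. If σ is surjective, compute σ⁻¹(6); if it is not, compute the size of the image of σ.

Since 29 is prime, the nonzero elements of ℤ/29ℤ form a cyclic group of order 28.
As gcd(13, 28) = 1, raising to the 13th power is a bijection on this group: if x_1^13 ≡ x_2^13 then (x_1x_2^{−1})^13 = 1, and the only element of order dividing gcd(13, 28) = 1 is 1, so x_1 = x_2.
With σ(0) = 0 this makes σ injective on all of ℤ/29ℤ, hence bijective (finite equal-size domain and codomain). In particular σ is surjective.
Since σ is surjective, we find the preimage of 6. The inverse of x ↦ x^13 on (ℤ/29ℤ)^× is x ↦ x^13, because 13·13 = 169 = 6·28 + 1 ≡ 1 (mod 28) and x^{28} = 1 for x ≠ 0 (Fermat). So σ⁻¹(6) = 6^13 mod 29.
Repeated squaring mod 29: 6^1 ≡ 6, 6^2 ≡ 6² = 36 ≡ 7, 6^4 ≡ 7² = 49 ≡ 20, 6^8 ≡ 20² = 400 ≡ 23. Since 13 = 8 + 4 + 1, 6^13 ≡ 23·20·6: 23·20 = 460 ≡ 25, then 25·6 = 150 ≡ 5. So 6^13 ≡ 5 (mod 29).
Hence σ⁻¹(6) = 5.

5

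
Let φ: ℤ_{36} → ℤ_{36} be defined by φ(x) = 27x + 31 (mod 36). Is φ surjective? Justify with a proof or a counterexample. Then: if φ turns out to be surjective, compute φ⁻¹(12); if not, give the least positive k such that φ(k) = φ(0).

Recall: φ is surjective if every y in the codomain equals φ(x) for some x in the domain.
Since gcd(27, 36) = 9, we have 27x ≡ 0 (mod 9) for all x, so φ(x) ≡ 4 (mod 9).
But 0 ≢ 4 (mod 9), so 0 ∈ ℤ_{36} has no preimage. Thus φ is not surjective.
Since φ is not surjective, we find the least positive k with φ(k) = φ(0): this means 27k ≡ 0 (mod 36), i.e. 36 ∣ 27k. Since gcd(27, 36) = 9, dividing through by 9 this holds exactly when 4 ∣ 3k, and as gcd(3, 4) = 1, exactly when 4 ∣ k.
The smallest positive such k is 4.

4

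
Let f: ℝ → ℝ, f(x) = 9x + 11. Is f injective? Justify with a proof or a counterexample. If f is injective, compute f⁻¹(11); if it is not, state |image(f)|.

0

Suppose f(x_1) = f(x_2). Then 9x_1 + 11 = 9x_2 + 11, hence 9x_1 = 9x_2, hence x_1 = x_2.
Therefore f is injective.
Since f is injective, we compute f⁻¹(11) = (11 − 11)/9 = 0.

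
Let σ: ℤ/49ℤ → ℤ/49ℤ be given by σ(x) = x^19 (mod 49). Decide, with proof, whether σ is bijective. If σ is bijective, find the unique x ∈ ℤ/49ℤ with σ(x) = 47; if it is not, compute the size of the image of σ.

43

σ(0) = 0^19 = 0.
σ(7): Repeated squaring mod 49: 7^1 ≡ 7, 7^2 ≡ 7² = 49 ≡ 0, 7^4 ≡ 0² = 0, 7^8 ≡ 0² = 0, 7^16 ≡ 0² = 0. Since 19 = 16 + 2 + 1, 7^19 ≡ 0·0·7: 0·0 = 0, then 0·7 = 0. So 7^19 ≡ 0 (mod 49).
So σ(0) = σ(7) = 0 while 0 ≠ 7, hence σ is not injective, hence not bijective.
Since σ is not bijective, we determine |image(σ)|. Computing x^19 mod 49 for each x (by repeated squaring, reducing mod 49 at every step), the values σ(0), σ(1), …, σ(48) are: 0, 1, 37, 38, 46, 47, 34, 0, 36, 23, 24, 32, 33, 20, 0, 22, 9, 10, 18, 19, 6, 0, 8, 44, 45, 4, 5, 41, 0, 43, 30, 31, 39, 40, 27, 0, 29, 16, 17, 25, 26, 13, 0, 15, 2, 3, 11, 12, 48.
The distinct values are {0, 1, 2, 3, 4, 5, 6, 8, 9, 10, 11, 12, 13, 15, 16, 17, 18, 19, 20, 22, 23, 24, 25, 26, 27, 29, 30, 31, 32, 33, 34, 36, 37, 38, 39, 40, 41, 43, 44, 45, 46, 47, 48}; there are 43 of them.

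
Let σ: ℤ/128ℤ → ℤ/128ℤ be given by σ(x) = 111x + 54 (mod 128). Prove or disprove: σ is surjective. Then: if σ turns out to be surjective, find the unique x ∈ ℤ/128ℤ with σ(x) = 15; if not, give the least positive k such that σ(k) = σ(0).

Since gcd(111, 128) = 1, 111 is invertible modulo 128. Euclid's algorithm: 128 = 1·111 + 17, 111 = 6·17 + 9, 17 = 1·9 + 8, 9 = 1·8 + 1; back-substituting gives 1 = 15·111 − 13·128, so 111⁻¹ ≡ 15 (mod 128).
Then y ↦ 15(y − 54) is a two-sided inverse to σ, so every y ∈ ℤ/128ℤ has a preimage.
So σ is surjective.
Since σ is surjective, we compute σ⁻¹(15): solve 111x + 54 ≡ 15 (mod 128), i.e. 111x ≡ 89 (mod 128).
Multiplying by 111⁻¹ = 15 gives x ≡ 15·89 = 1335 = 10·128 + 55 ≡ 55 (mod 128).
Check: σ(55) = 111·55 + 54 = 6159 = 48·128 + 15 ≡ 15 (mod 128).

55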